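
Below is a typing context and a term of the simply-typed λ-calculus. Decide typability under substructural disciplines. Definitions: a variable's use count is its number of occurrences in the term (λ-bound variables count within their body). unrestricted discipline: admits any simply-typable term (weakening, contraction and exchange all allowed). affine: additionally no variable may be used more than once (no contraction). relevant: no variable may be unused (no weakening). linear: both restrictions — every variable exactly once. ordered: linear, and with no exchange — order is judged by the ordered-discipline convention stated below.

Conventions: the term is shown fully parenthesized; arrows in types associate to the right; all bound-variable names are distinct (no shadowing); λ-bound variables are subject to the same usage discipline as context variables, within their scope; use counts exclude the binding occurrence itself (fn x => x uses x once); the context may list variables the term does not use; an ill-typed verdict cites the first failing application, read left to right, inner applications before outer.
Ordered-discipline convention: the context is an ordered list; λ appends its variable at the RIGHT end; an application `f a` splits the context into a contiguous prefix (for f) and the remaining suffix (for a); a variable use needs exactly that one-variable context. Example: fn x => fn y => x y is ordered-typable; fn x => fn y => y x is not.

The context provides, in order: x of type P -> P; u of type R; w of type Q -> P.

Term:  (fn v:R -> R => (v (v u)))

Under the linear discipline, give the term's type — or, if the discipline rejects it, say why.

not well-typed under linear — uses contraction: v ×2; x, w never used (weakening)
variable uses: x=0, u=1, w=0, v (λ-bound)=2
order of uses: v, v, u
typing: well-typed at (R -> R) -> R
summary: ordered ✗, linear ✗, affine ✗, relevant ✗, unrestricted ✓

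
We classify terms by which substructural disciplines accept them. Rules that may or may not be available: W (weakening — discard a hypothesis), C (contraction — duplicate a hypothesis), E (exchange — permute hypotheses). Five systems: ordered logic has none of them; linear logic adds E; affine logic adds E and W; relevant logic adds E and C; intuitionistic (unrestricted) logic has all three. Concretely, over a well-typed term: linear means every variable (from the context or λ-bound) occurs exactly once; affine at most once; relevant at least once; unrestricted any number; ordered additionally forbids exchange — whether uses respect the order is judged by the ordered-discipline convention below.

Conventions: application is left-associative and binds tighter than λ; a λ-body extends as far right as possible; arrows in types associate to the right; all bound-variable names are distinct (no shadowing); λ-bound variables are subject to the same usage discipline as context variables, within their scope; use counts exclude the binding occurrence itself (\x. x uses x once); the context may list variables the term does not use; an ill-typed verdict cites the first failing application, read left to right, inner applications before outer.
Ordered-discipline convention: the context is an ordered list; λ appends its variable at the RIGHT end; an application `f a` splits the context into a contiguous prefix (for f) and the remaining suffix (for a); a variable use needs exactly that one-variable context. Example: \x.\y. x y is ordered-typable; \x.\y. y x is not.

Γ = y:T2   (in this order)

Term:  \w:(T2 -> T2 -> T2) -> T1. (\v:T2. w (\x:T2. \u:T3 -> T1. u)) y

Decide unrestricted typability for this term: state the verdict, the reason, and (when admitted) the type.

no — not simply typable
variable uses: y=1, w [bound]=1, v [bound]=0, x [bound]=0, u [bound]=1
uses in reading order: w, u, y
typing: ill-typed: an argument T2 -> (T3 -> T1) -> T3 -> T1 mismatches the expected T2 -> T2 -> T2
all disciplines: ordered ✗; linear ✗; affine ✗; relevant ✗; unrestricted ✗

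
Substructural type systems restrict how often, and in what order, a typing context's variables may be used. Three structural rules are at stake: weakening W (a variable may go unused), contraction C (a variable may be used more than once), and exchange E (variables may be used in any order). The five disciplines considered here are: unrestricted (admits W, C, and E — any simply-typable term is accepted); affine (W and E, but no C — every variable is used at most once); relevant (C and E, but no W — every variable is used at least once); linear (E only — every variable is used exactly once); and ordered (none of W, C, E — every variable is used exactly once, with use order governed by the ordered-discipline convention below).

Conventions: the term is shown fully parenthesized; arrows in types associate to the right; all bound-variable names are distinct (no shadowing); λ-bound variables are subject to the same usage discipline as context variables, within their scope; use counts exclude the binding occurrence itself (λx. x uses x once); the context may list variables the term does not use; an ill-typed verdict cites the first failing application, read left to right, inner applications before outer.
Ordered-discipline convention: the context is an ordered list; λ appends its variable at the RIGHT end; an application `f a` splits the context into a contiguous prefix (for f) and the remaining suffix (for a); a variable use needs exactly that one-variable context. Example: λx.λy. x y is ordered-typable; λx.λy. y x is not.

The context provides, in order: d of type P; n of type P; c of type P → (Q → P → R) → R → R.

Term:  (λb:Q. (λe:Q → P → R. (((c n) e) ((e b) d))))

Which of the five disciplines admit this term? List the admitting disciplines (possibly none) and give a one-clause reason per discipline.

admitted in: relevant, unrestricted
usage: d: 1×; n: 1×; c: 1×; b [bound]: 1×; e [bound]: 2×
order of uses: c, n, e, e, b, d
typing: the term checks, with type Q → (Q → P → R) → R
ordered: ✗ — e ×2 used more than once (contraction)
linear: ✗ — e ×2 used more than once (contraction)
affine: ✗ — e ×2 used more than once (contraction)
relevant: ✓ — at least one use each (d, n, c, b, e)
unrestricted: ✓ — well-typed at Q → (Q → P → R) → R; no restrictions here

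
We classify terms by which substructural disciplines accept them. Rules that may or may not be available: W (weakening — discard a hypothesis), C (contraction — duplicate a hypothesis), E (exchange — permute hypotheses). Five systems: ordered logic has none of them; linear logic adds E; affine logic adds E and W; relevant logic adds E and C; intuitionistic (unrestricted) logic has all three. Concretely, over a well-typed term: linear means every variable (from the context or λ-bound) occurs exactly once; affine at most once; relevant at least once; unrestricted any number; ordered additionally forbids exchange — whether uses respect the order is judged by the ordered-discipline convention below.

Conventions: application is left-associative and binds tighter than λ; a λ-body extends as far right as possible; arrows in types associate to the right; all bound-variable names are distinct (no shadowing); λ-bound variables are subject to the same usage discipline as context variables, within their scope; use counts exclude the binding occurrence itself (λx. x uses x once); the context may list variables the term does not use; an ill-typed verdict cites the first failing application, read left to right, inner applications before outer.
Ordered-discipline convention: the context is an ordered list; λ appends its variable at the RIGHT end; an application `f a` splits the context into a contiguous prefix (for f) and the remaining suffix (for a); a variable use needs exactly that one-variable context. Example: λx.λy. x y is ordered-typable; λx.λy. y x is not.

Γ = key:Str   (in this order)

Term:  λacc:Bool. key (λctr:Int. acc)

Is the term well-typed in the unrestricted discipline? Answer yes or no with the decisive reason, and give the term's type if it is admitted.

no — fails simple typing
usage: key=1; acc (λ-bound)=1; ctr (λ-bound)=0
left-to-right use order: key, acc
typing: ill-typed: can't apply a value of type Str
summary: ordered ✗ · linear ✗ · affine ✗ · relevant ✗ · unrestricted ✗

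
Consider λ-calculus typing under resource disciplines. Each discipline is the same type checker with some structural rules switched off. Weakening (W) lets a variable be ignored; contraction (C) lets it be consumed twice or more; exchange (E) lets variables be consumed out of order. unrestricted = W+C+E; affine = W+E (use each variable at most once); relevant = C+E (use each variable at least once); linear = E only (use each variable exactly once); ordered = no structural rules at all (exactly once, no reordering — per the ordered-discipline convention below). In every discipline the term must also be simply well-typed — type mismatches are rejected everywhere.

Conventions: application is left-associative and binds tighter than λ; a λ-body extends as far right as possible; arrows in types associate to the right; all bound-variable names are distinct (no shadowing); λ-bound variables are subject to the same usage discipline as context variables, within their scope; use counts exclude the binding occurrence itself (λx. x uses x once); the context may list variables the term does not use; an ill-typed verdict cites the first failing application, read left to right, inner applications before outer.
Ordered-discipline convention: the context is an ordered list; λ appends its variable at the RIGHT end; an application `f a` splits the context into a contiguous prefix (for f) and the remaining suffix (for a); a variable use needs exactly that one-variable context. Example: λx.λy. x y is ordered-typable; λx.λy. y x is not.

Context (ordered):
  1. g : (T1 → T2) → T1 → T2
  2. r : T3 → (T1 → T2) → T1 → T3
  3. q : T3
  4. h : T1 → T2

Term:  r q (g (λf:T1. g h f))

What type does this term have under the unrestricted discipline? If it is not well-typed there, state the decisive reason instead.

term : T1 → T3
variable uses: g: 2×, r: 1×, q: 1×, h: 1×, f (bound): 1×
order of uses: r, q, g, g, h, f
typing: ✓ — T1 → T3
per-discipline verdicts: ordered ✗, linear ✗, affine ✗, relevant ✓, unrestricted ✓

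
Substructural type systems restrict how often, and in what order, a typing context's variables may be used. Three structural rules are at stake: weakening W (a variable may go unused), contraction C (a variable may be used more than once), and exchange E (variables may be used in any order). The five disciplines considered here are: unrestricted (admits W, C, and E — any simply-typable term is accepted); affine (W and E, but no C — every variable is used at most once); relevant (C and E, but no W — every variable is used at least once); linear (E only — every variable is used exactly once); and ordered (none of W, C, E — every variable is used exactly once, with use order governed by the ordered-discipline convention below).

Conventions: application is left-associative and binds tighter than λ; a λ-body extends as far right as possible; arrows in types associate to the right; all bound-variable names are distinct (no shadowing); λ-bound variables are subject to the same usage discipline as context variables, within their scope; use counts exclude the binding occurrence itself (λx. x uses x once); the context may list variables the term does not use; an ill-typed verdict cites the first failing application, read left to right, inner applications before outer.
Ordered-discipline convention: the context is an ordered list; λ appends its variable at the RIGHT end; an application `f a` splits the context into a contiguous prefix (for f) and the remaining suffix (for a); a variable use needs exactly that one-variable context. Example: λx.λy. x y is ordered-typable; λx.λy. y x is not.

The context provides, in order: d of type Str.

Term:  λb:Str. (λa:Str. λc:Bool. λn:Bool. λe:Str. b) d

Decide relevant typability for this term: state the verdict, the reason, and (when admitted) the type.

no — needs weakening: a, c, n, e unused
use counts: d: 1×; b [bound]: 1×; a [bound]: 0×; c [bound]: 0×; n [bound]: 0×; e [bound]: 0×
order of uses: b, d
typing: the term checks, with type Str -> Bool -> Bool -> Str -> Str
per-discipline verdicts: ordered ✗, linear ✗, affine ✓, relevant ✗, unrestricted ✓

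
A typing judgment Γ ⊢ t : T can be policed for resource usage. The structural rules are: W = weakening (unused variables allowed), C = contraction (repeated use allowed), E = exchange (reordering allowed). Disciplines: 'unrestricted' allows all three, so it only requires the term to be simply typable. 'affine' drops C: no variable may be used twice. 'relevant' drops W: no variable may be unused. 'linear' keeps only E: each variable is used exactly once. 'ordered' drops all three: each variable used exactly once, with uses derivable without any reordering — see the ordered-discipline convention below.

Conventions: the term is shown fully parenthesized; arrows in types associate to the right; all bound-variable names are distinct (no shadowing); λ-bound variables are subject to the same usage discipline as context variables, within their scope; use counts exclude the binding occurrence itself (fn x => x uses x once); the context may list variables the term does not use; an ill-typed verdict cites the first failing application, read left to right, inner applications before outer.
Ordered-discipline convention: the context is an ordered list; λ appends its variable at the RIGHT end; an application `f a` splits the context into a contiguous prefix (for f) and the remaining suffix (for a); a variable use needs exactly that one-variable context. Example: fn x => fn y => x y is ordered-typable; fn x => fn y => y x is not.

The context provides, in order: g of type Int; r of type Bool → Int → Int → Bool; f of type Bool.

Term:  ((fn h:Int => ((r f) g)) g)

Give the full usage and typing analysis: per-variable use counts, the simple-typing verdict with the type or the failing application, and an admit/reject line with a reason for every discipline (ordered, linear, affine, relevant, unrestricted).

use counts: g: 2×; r: 1×; f: 1×; h [bound]: 0×
left-to-right use order: r, f, g, g
typing: ✓ — Int → Bool
ordered ✗ (needs contraction — g ×2; h left unused)
linear ✗ (needs contraction — g ×2; h left unused)
affine ✗ (needs contraction — g ×2)
relevant ✗ (h left unused)
unrestricted ✓ (simply typable at Int → Bool; W, C, E all held)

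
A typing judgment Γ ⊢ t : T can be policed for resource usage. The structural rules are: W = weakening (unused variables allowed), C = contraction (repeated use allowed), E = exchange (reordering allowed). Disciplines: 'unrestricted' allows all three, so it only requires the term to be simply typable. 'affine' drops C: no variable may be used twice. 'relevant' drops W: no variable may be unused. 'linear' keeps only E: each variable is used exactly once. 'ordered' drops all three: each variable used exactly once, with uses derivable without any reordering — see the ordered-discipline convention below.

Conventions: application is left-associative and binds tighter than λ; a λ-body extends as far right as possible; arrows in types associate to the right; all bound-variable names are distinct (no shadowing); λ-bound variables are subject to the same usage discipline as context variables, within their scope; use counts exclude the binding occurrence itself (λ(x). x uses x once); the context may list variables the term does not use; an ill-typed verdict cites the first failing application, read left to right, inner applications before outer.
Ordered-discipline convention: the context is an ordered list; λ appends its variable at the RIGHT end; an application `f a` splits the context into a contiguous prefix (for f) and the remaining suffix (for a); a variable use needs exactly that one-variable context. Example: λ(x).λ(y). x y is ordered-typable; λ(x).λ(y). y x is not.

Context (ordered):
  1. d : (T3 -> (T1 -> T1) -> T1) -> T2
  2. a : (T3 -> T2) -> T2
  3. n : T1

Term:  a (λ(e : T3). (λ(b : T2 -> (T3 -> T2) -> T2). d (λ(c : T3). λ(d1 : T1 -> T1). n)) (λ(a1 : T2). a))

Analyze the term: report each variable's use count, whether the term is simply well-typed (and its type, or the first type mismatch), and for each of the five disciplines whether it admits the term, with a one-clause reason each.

use counts: d: 1×, a: 2×, n: 1×, e (bound): 0×, b (bound): 0×, c (bound): 0×, d1 (bound): 0×, a1 (bound): 0×
order of uses: a, d, n, a
typing: well-typed — term : T2
ordered: ✗ — uses contraction: a ×2; e, b, c, d1, a1 never used (weakening)
linear: ✗ — uses contraction: a ×2; e, b, c, d1, a1 never used (weakening)
affine: ✗ — uses contraction: a ×2
relevant: ✗ — e, b, c, d1, a1 never used (weakening)
unrestricted: ✓ — well-typed at T2; no restrictions here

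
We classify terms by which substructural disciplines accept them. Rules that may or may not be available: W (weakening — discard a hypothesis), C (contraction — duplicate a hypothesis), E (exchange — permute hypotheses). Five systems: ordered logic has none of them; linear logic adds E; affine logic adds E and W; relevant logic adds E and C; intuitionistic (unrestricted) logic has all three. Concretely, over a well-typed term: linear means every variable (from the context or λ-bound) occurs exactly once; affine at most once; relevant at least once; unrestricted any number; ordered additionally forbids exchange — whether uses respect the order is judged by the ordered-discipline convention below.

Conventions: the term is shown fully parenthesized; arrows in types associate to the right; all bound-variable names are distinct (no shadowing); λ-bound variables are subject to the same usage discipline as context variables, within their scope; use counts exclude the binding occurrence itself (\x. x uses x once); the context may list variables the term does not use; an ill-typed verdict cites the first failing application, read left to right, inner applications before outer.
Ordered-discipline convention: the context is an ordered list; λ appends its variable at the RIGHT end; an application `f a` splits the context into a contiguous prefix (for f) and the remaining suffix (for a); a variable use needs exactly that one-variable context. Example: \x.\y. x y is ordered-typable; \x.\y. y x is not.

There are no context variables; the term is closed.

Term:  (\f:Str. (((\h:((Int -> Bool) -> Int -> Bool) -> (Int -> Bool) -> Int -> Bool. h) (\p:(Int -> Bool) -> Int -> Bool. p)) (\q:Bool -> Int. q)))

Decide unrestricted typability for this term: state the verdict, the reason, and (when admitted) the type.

no — not simply typable
counts: f [bound] ×0; h [bound] ×1; p [bound] ×1; q [bound] ×1
order of uses: h, p, q
typing: ill-typed: argument of type (Bool -> Int) -> Bool -> Int where (Int -> Bool) -> Int -> Bool is required
per-discipline verdicts: ordered ✗ | linear ✗ | affine ✗ | relevant ✗ | unrestricted ✗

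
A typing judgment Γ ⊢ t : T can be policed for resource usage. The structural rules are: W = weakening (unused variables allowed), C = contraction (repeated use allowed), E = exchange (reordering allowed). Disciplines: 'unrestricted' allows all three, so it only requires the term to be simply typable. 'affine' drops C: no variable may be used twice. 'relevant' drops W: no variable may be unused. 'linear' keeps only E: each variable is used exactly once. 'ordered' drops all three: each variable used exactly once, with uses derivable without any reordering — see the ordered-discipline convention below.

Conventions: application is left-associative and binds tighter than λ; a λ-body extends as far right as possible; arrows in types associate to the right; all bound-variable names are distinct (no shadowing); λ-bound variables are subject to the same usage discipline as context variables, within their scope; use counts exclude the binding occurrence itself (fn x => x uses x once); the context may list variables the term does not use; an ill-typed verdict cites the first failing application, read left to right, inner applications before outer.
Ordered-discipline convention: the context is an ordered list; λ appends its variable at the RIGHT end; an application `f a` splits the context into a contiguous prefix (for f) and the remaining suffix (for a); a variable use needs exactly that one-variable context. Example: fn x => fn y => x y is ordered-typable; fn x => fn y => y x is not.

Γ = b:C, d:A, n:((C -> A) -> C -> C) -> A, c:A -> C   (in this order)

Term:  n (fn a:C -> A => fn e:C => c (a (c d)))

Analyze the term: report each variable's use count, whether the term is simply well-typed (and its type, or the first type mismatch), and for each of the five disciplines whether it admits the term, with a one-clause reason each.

usage: b=0; d=1; n=1; c=2; a [bound]=1; e [bound]=0
order of uses: n, c, a, c, d
typing: well-typed at A
ordered: ✗ — uses contraction: c ×2; b, e left unused
linear: ✗ — uses contraction: c ×2; b, e left unused
affine: ✗ — uses contraction: c ×2
relevant: ✗ — b, e left unused
unrestricted: ✓ — type-checks (A) and nothing is barred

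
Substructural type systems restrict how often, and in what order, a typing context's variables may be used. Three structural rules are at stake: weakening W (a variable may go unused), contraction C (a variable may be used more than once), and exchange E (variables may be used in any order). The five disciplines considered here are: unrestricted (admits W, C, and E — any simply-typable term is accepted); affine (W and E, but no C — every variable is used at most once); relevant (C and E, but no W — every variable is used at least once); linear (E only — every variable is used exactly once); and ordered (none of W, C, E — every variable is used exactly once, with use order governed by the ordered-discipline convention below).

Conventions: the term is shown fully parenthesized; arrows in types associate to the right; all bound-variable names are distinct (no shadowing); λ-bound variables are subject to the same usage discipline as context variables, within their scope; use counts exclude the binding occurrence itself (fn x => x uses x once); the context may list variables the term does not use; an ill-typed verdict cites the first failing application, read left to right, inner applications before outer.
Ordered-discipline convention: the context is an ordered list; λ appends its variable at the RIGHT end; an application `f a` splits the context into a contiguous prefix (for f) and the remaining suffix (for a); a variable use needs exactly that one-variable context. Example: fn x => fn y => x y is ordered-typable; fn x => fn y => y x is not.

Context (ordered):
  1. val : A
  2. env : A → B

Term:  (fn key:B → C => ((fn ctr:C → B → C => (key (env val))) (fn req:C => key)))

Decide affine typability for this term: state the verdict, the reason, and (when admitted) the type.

no — needs contraction — key ×2
usage: val: 1×; env: 1×; key [bound]: 2×; ctr [bound]: 0×; req [bound]: 0×
order of uses: key, env, val, key
typing: ✓ — (B → C) → C
per-discipline verdicts: ordered ✗ | linear ✗ | affine ✗ | relevant ✗ | unrestricted ✓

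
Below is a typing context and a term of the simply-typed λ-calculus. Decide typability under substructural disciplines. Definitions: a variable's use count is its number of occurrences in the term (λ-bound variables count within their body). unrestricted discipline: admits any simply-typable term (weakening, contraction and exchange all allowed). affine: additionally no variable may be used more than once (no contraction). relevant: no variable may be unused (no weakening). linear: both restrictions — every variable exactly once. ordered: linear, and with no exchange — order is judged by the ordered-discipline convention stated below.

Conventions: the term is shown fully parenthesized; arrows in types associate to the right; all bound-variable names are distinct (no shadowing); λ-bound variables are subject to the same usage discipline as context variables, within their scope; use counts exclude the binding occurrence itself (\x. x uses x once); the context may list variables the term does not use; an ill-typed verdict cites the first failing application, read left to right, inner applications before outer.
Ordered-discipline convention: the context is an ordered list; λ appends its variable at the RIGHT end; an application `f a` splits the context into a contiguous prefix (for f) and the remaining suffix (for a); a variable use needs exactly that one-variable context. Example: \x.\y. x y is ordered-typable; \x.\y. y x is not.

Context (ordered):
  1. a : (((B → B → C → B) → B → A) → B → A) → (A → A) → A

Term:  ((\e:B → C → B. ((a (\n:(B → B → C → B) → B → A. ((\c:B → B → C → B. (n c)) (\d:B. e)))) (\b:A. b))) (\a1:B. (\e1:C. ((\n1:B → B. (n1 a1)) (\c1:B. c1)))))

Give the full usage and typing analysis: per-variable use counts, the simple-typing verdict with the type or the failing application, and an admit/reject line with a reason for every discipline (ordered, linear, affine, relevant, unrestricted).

variable uses: a ×1; e [bound] ×1; n [bound] ×1; c [bound] ×1; d [bound] ×0; b [bound] ×1; a1 [bound] ×1; e1 [bound] ×0; n1 [bound] ×1; c1 [bound] ×1
order of uses: a, n, c, e, b, n1, a1, c1
typing: well-typed — term : A
ordered: ✗, needs weakening: d, e1 unused
linear: ✗, needs weakening: d, e1 unused
affine: ✓, no duplicate uses among a, e, n, c, d, b, a1, e1, n1, c1
relevant: ✗, needs weakening: d, e1 unused
unrestricted: ✓, well-typed at A; no restrictions here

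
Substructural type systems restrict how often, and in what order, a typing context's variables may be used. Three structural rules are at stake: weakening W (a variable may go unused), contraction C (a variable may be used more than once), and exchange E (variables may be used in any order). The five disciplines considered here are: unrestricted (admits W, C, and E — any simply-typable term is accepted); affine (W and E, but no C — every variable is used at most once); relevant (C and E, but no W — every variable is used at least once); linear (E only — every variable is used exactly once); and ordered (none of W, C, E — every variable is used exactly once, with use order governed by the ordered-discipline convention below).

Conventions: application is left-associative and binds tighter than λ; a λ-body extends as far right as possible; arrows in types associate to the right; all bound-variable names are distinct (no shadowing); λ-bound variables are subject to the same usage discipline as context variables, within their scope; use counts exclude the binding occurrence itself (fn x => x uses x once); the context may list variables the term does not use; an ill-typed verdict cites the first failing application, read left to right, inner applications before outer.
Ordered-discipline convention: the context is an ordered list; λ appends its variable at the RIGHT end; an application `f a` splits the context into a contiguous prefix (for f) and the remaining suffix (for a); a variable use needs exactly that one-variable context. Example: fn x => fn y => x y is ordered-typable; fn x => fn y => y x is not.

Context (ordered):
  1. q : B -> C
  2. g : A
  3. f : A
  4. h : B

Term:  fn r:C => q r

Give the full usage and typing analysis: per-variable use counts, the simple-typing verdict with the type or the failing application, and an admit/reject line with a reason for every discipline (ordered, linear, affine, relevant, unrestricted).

counts: q: 1×; g: 0×; f: 0×; h: 0×; r [bound]: 1×
uses in reading order: q, r
typing: ill-typed: a function awaiting B gets C
ordered ✗ (fails simple typing)
linear ✗ (a type mismatch blocks all five)
affine ✗ (the type mismatch rejects it)
relevant ✗ (not simply typable)
unrestricted ✗ (fails simple typing)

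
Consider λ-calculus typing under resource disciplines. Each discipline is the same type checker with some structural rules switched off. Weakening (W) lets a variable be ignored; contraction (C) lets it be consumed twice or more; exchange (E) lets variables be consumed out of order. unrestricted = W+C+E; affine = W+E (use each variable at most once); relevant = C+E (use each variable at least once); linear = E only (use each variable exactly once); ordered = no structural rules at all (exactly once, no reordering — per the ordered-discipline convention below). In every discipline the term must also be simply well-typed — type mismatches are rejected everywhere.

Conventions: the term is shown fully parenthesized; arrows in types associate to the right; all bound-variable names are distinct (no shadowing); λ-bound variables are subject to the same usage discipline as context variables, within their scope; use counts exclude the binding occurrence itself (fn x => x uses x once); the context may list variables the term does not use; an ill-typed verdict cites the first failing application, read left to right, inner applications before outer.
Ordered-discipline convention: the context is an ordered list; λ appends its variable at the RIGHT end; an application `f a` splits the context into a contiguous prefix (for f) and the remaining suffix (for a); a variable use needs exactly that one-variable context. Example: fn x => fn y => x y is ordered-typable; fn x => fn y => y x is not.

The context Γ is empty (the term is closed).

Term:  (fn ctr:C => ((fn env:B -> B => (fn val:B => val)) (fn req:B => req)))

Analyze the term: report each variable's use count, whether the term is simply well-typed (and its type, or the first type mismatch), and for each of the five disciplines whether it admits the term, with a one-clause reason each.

variable uses: ctr (bound) ×0; env (bound) ×0; val (bound) ×1; req (bound) ×1
left-to-right use order: val, req
typing: well-typed at C -> B -> B
ordered ✗ (needs weakening: ctr, env unused)
linear ✗ (needs weakening: ctr, env unused)
affine ✓ (ctr, env, val, req: no repeats, contraction unneeded)
relevant ✗ (needs weakening: ctr, env unused)
unrestricted ✓ (well-typed at C -> B -> B; no restrictions here)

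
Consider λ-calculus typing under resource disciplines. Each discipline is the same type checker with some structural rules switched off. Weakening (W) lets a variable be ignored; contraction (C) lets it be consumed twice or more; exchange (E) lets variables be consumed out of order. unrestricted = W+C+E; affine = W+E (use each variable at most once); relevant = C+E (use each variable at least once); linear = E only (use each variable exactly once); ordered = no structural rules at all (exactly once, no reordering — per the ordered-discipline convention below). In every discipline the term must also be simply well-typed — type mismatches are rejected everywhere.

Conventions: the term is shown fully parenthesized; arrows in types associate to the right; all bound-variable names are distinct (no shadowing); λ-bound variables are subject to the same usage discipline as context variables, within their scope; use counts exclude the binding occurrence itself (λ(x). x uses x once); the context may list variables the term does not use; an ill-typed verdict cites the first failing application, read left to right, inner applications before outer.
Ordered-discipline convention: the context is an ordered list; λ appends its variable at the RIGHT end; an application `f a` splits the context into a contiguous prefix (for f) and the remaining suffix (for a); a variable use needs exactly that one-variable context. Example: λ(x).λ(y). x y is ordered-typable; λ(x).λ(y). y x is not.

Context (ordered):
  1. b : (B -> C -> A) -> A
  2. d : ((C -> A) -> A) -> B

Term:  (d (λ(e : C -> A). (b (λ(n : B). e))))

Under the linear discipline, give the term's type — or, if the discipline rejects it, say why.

not well-typed under linear — n left unused
variable uses: b ×1; d ×1; e (λ-bound) ×1; n (λ-bound) ×0
left-to-right use order: d, b, e
typing: the term checks, with type B
all disciplines: ordered ✗ · linear ✗ · affine ✓ · relevant ✗ · unrestricted ✓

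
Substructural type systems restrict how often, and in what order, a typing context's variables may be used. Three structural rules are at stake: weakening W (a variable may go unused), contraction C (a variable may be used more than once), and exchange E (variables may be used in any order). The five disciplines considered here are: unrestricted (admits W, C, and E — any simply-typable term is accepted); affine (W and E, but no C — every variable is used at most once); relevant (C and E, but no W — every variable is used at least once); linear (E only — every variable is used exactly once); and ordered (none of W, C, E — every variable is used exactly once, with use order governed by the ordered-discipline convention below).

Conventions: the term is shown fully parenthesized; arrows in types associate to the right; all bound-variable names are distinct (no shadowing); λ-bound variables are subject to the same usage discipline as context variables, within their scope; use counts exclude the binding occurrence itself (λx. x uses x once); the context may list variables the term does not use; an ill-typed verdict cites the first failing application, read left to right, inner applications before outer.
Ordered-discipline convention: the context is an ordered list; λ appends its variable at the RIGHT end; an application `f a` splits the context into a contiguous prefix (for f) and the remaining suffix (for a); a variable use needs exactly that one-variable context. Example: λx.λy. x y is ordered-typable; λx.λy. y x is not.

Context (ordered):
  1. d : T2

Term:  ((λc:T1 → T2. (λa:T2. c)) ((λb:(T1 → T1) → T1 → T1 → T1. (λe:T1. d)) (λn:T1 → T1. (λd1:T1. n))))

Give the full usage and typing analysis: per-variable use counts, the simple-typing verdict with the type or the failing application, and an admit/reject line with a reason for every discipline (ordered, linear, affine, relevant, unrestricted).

variable uses: d: 1×, c [bound]: 1×, a [bound]: 0×, b [bound]: 0×, e [bound]: 0×, n [bound]: 1×, d1 [bound]: 0×
use order (left to right): c, d, n
typing: the term checks, with type T2 → T1 → T2
ordered ✗ (unused: a, b, e, d1 — weakening required)
linear ✗ (unused: a, b, e, d1 — weakening required)
affine ✓ (no duplicate uses among d, c, a, b, e, n, d1)
relevant ✗ (unused: a, b, e, d1 — weakening required)
unrestricted ✓ (typability at T2 → T1 → T2 is all that's needed)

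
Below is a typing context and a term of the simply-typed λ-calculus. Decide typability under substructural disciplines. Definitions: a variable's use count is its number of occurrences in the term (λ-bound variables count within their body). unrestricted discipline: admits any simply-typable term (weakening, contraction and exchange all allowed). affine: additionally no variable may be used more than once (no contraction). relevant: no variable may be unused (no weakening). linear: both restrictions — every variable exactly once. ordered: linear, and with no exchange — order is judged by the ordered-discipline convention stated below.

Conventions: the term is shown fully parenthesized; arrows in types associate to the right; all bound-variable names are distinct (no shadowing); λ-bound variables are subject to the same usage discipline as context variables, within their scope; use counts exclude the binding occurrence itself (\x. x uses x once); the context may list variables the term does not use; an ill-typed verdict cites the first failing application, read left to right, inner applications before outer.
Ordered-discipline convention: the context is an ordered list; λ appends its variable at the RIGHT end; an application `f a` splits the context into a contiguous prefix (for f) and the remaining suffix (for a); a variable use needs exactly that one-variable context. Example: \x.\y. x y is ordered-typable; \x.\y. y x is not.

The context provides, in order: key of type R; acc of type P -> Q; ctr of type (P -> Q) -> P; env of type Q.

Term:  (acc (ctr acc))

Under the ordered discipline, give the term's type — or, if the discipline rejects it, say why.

not well-typed under ordered — acc ×2 used more than once (contraction); key, env left unused
variable uses: key: 0×, acc: 2×, ctr: 1×, env: 0×
use order (left to right): acc, ctr, acc
typing: well-typed at Q
across the five disciplines: ordered ✗ | linear ✗ | affine ✗ | relevant ✗ | unrestricted ✓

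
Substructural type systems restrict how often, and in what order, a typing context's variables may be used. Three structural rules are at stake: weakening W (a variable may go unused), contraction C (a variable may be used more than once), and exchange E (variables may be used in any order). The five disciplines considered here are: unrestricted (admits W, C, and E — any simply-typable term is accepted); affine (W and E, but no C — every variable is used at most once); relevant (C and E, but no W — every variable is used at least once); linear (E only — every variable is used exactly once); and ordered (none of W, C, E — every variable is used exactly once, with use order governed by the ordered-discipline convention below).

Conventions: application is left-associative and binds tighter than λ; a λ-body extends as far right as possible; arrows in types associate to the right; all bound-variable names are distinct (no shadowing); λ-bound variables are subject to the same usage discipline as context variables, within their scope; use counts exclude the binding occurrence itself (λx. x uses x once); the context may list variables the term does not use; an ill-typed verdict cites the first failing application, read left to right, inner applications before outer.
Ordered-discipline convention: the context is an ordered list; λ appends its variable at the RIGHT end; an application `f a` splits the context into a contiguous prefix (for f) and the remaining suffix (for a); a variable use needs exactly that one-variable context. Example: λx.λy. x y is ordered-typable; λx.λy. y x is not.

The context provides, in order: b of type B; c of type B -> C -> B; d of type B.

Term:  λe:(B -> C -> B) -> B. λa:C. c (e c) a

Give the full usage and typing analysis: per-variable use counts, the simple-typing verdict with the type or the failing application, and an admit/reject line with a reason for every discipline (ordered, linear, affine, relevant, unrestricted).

use counts: b: 0, c: 2, d: 0, e (bound): 1, a (bound): 1
left-to-right use order: c, e, c, a
typing: well-typed at ((B -> C -> B) -> B) -> C -> B
ordered ✗ (c ×2 used more than once (contraction); b, d left unused)
linear ✗ (c ×2 used more than once (contraction); b, d left unused)
affine ✗ (c ×2 used more than once (contraction))
relevant ✗ (b, d left unused)
unrestricted ✓ (simply typable at ((B -> C -> B) -> B) -> C -> B; W, C, E all held)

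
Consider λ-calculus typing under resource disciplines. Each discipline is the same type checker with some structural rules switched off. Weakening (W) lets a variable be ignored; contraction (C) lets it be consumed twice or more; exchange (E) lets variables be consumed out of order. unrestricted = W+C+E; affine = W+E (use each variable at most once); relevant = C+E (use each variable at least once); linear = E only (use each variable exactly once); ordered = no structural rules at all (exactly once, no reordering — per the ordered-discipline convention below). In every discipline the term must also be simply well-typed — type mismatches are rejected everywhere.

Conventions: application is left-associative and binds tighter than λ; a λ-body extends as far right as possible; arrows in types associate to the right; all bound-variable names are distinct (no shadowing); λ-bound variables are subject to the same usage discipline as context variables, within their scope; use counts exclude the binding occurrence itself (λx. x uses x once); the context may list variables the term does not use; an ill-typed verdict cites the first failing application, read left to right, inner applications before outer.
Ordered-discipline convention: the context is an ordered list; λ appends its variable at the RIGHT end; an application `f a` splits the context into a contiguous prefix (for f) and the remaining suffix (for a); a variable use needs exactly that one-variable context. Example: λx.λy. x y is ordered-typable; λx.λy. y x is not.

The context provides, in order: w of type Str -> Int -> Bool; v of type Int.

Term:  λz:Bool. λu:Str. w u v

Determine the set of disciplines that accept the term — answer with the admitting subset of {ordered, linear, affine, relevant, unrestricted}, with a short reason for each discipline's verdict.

accepted by: affine, unrestricted
variable uses: w: 1×; v: 1×; z [bound]: 0×; u [bound]: 1×
use order (left to right): w, u, v
typing: the term checks, with type Bool -> Str -> Bool
ordered: ✗, z left unused
linear: ✗, z left unused
affine: ✓, none of w, v, z, u used more than once
relevant: ✗, z left unused
unrestricted: ✓, simply typable at Bool -> Str -> Bool; W, C, E all held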